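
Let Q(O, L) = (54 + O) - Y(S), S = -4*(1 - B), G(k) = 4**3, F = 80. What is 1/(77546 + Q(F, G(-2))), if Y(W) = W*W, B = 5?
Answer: 1/77424 ≈ 1.2916e-5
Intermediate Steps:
G(k) = 64
S = 16 (S = -4*(1 - 1*5) = -4*(1 - 5) = -4*(-4) = 16)
Y(W) = W**2
Q(O, L) = -202 + O (Q(O, L) = (54 + O) - 1*16**2 = (54 + O) - 1*256 = (54 + O) - 256 = -202 + O)
1/(77546 + Q(F, G(-2))) = 1/(77546 + (-202 + 80)) = 1/(77546 - 122) = 1/77424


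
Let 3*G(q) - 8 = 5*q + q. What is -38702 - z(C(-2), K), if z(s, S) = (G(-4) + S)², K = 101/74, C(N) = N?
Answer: -1908165529/49284 ≈ -38718.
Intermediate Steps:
K = 101/74 (K = 101*(1/74) = 101/74 ≈ 1.3649)
G(q) = 8/3 + 2*q (G(q) = 8/3 + (5*q + q)/3 = 8/3 + (6*q)/3 = 8/3 + 2*q)
z(s, S) = (-16/3 + S)² (z(s, S) = ((8/3 + 2*(-4)) + S)² = ((8/3 - 8) + S)² = (-16/3 + S)²)
-38702 - z(C(-2), K) = -38702 - (-16 + 3*(101/74))²/9 = -38702 - (-16 + 303/74)²/9 = -38702 - (-881/74)²/9 = -38702 - 776161/(9*5476) = -38702 - 1*776161/49284 = -38702 - 776161/49284 = -1908165529/49284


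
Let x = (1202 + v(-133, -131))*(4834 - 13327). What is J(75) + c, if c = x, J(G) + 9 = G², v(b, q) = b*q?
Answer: -158176509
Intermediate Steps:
x = -158182125 (x = (1202 - 133*(-131))*(4834 - 13327) = (1202 + 17423)*(-8493) = 18625*(-8493) = -158182125)
J(G) = -9 + G²
c = -158182125
J(75) + c = (-9 + 75²) - 158182125 = (-9 + 5625) - 158182125 = 5616 - 158182125 = -158176509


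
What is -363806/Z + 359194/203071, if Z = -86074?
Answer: 4763441481/794506057 ≈ 5.9955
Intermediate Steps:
-363806/Z + 359194/203071 = -363806/(-86074) + 359194/203071 = -363806*(-1/86074) + 359194*(1/203071) = 181903/43037 + 32654/18461 = 4763441481/794506057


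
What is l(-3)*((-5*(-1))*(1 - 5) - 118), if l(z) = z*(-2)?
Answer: -828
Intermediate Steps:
l(z) = -2*z
l(-3)*((-5*(-1))*(1 - 5) - 118) = (-2*(-3))*((-5*(-1))*(1 - 5) - 118) = 6*(5*(-4) - 118) = 6*(-20 - 118) = 6*(-138) = -828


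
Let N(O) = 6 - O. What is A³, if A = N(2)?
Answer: 64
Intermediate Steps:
A = 4 (A = 6 - 1*2 = 6 - 2 = 4)
A³ = 4³ = 64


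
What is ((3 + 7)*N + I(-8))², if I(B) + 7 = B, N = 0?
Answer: 225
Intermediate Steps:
I(B) = -7 + B
((3 + 7)*N + I(-8))² = ((3 + 7)*0 + (-7 - 8))² = (10*0 - 15)² = (0 - 15)² = (-15)² = 225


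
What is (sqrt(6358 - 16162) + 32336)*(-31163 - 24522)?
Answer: -1800630160 - 111370*I*sqrt(2451) ≈ -1.8006e+9 - 5.5137e+6*I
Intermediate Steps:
(sqrt(6358 - 16162) + 32336)*(-31163 - 24522) = (sqrt(-9804) + 32336)*(-55685) = (2*I*sqrt(2451) + 32336)*(-55685) = (32336 + 2*I*sqrt(2451))*(-55685) = -1800630160 - 111370*I*sqrt(2451)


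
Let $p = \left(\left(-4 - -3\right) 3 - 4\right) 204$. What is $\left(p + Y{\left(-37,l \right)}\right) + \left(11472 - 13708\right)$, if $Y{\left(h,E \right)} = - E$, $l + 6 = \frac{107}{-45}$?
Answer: $- \frac{164503}{45} \approx -3655.6$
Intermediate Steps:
$l = - \frac{377}{45}$ ($l = -6 + \frac{107}{-45} = -6 + 107 \left(- \frac{1}{45}\right) = -6 - \frac{107}{45} = - \frac{377}{45} \approx -8.3778$)
$p = -1428$ ($p = \left(\left(-4 + 3\right) 3 - 4\right) 204 = \left(\left(-1\right) 3 - 4\right) 204 = \left(-3 - 4\right) 204 = \left(-7\right) 204 = -1428$)
$\left(p + Y{\left(-37,l \right)}\right) + \left(11472 - 13708\right) = \left(-1428 - - \frac{377}{45}\right) + \left(11472 - 13708\right) = \left(-1428 + \frac{377}{45}\right) - 2236 = - \frac{63883}{45} - 2236 = - \frac{164503}{45}$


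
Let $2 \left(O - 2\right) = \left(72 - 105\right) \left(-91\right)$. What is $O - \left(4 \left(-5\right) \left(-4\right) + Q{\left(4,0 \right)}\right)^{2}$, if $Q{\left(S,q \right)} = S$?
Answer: $- \frac{11105}{2} \approx -5552.5$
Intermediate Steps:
$O = \frac{3007}{2}$ ($O = 2 + \frac{\left(72 - 105\right) \left(-91\right)}{2} = 2 + \frac{\left(-33\right) \left(-91\right)}{2} = 2 + \frac{1}{2} \cdot 3003 = 2 + \frac{3003}{2} = \frac{3007}{2} \approx 1503.5$)
$O - \left(4 \left(-5\right) \left(-4\right) + Q{\left(4,0 \right)}\right)^{2} = \frac{3007}{2} - \left(4 \left(-5\right) \left(-4\right) + 4\right)^{2} = \frac{3007}{2} - \left(\left(-20\right) \left(-4\right) + 4\right)^{2} = \frac{3007}{2} - \left(80 + 4\right)^{2} = \frac{3007}{2} - 84^{2} = \frac{3007}{2} - 7056 = - \frac{11105}{2}$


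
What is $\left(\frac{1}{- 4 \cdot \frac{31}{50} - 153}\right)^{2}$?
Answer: $\frac{625}{15108769} \approx 4.1367 \cdot 10^{-5}$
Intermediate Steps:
$\left(\frac{1}{- 4 \cdot \frac{31}{50} - 153}\right)^{2} = \left(\frac{1}{- 4 \cdot 31 \cdot \frac{1}{50} - 153}\right)^{2} = \left(\frac{1}{\left(-4\right) \frac{31}{50} - 153}\right)^{2} = \left(\frac{1}{- \frac{62}{25} - 153}\right)^{2} = \left(\frac{1}{- \frac{3887}{25}}\right)^{2} = \left(- \frac{25}{3887}\right)^{2} = \frac{625}{15108769}$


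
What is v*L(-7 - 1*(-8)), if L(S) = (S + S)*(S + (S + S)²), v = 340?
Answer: 3400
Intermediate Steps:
L(S) = 2*S*(S + 4*S²) (L(S) = (2*S)*(S + (2*S)²) = (2*S)*(S + 4*S²) = 2*S*(S + 4*S²))
v*L(-7 - 1*(-8)) = 340*((-7 - 1*(-8))²*(2 + 8*(-7 - 1*(-8)))) = 340*((-7 + 8)²*(2 + 8*(-7 + 8))) = 340*(1²*(2 + 8*1)) = 340*(1*(2 + 8)) = 340*(1*10) = 340*10 = 3400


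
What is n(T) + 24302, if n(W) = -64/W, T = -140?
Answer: 850586/35 ≈ 24302.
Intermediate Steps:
n(T) + 24302 = -64/(-140) + 24302 = -64*(-1/140) + 24302 = 16/35 + 24302 = 850586/35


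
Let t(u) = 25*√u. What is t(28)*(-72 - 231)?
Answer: -15150*√7 ≈ -40083.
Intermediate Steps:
t(28)*(-72 - 231) = (25*√28)*(-72 - 231) = (25*(2*√7))*(-303) = (50*√7)*(-303) = -15150*√7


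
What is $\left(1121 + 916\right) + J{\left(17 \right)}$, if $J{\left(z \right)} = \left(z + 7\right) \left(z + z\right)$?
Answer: $2853$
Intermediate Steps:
$J{\left(z \right)} = 2 z \left(7 + z\right)$ ($J{\left(z \right)} = \left(7 + z\right) 2 z = 2 z \left(7 + z\right)$)
$\left(1121 + 916\right) + J{\left(17 \right)} = \left(1121 + 916\right) + 2 \cdot 17 \left(7 + 17\right) = 2037 + 2 \cdot 17 \cdot 24 = 2037 + 816 = 2853$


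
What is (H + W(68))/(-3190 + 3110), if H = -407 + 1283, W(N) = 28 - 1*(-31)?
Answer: -187/16 ≈ -11.688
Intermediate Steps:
W(N) = 59 (W(N) = 28 + 31 = 59)
H = 876
(H + W(68))/(-3190 + 3110) = (876 + 59)/(-3190 + 3110) = 935/(-80) = 935*(-1/80) = -187/16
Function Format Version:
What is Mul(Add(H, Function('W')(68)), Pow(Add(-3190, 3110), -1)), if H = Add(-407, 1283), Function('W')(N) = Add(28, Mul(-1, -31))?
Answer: Rational(-187, 16) ≈ -11.688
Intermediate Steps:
Function('W')(N) = 59 (Function('W')(N) = Add(28, 31) = 59)
H = 876
Mul(Add(H, Function('W')(68)), Pow(Add(-3190, 3110), -1)) = Mul(Add(876, 59), Pow(Add(-3190, 3110), -1)) = Mul(935, Pow(-80, -1)) = Mul(935, Rational(-1, 80)) = Rational(-187, 16)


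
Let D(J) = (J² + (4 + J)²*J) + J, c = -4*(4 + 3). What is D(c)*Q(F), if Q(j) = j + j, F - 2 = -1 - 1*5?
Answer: 122976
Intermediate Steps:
F = -4 (F = 2 + (-1 - 1*5) = 2 + (-1 - 5) = 2 - 6 = -4)
Q(j) = 2*j
c = -28 (c = -4*7 = -28)
D(J) = J + J² + J*(4 + J)² (D(J) = (J² + J*(4 + J)²) + J = J + J² + J*(4 + J)²)
D(c)*Q(F) = (-28*(1 - 28 + (4 - 28)²))*(2*(-4)) = -28*(1 - 28 + (-24)²)*(-8) = -28*(1 - 28 + 576)*(-8) = -28*549*(-8) = -15372*(-8) = 122976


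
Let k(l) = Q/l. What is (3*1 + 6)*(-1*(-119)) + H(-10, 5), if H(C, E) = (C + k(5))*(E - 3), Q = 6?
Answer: 5267/5 ≈ 1053.4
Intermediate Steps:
k(l) = 6/l
H(C, E) = (-3 + E)*(6/5 + C) (H(C, E) = (C + 6/5)*(E - 3) = (C + 6*(⅕))*(-3 + E) = (C + 6/5)*(-3 + E) = (6/5 + C)*(-3 + E) = (-3 + E)*(6/5 + C))
(3*1 + 6)*(-1*(-119)) + H(-10, 5) = (3*1 + 6)*(-1*(-119)) + (-18/5 - 3*(-10) + (6/5)*5 - 10*5) = (3 + 6)*119 + (-18/5 + 30 + 6 - 50) = 9*119 - 88/5 = 1071 - 88/5 = 5267/5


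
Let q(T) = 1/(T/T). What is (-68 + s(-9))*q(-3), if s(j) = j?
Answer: -77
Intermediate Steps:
q(T) = 1 (q(T) = 1/1 = 1)
(-68 + s(-9))*q(-3) = (-68 - 9)*1 = -77*1 = -77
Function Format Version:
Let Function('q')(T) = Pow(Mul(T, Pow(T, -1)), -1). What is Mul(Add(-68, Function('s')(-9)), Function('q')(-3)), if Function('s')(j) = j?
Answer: -77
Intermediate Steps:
Function('q')(T) = 1 (Function('q')(T) = Pow(1, -1) = 1)
Mul(Add(-68, Function('s')(-9)), Function('q')(-3)) = Mul(Add(-68, -9), 1) = Mul(-77, 1) = -77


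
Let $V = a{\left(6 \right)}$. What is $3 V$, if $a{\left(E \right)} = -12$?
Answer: $-36$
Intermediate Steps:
$V = -12$
$3 V = 3 \left(-12\right) = -36$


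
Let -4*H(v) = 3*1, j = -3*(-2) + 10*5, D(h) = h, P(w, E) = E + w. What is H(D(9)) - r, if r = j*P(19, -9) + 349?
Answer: -3639/4 ≈ -909.75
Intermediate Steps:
j = 56 (j = 6 + 50 = 56)
H(v) = -3/4
r = 909 (r = 56*(-9 + 19) + 349 = 56*10 + 349 = 560 + 349 = 909)
H(D(9)) - r = -3/4 - 1*909 = -3/4 - 909 = -3639/4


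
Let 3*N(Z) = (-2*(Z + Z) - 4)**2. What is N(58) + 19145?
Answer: 113131/3 ≈ 37710.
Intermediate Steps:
N(Z) = (-4 - 4*Z)**2/3 (N(Z) = (-2*(Z + Z) - 4)**2/3 = (-4*Z - 4)**2/3 = (-4 - 4*Z)**2/3)
N(58) + 19145 = 16*(1 + 58)**2/3 + 19145 = (16/3)*59**2 + 19145 = (16/3)*3481 + 19145 = 55696/3 + 19145 = 113131/3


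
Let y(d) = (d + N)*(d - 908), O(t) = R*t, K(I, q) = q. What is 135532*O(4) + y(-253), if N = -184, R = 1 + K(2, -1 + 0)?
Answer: 507357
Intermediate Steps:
R = 0 (R = 1 + (-1 + 0) = 1 - 1 = 0)
O(t) = 0 (O(t) = 0*t = 0)
y(d) = (-908 + d)*(-184 + d) (y(d) = (d - 184)*(d - 908) = (-184 + d)*(-908 + d) = (-908 + d)*(-184 + d))
135532*O(4) + y(-253) = 135532*0 + (167072 + (-253)**2 - 1092*(-253)) = 0 + (167072 + 64009 + 276276) = 0 + 507357 = 507357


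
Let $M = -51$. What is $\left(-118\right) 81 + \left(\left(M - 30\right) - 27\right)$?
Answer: $-9666$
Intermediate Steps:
$\left(-118\right) 81 + \left(\left(M - 30\right) - 27\right) = \left(-118\right) 81 - 108 = -9558 - 108 = -9666$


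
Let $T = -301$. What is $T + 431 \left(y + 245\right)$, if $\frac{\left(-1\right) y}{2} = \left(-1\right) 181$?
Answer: $261316$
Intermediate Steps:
$y = 362$ ($y = - 2 \left(\left(-1\right) 181\right) = \left(-2\right) \left(-181\right) = 362$)
$T + 431 \left(y + 245\right) = -301 + 431 \left(362 + 245\right) = -301 + 431 \cdot 607 = -301 + 261617 = 261316$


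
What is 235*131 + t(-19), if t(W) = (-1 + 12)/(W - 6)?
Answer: 769614/25 ≈ 30785.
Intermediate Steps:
t(W) = 11/(-6 + W)
235*131 + t(-19) = 235*131 + 11/(-6 - 19) = 30785 + 11/(-25) = 30785 + 11*(-1/25) = 30785 - 11/25 = 769614/25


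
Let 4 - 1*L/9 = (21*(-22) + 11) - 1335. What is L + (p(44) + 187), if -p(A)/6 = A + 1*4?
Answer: 16009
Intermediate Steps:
p(A) = -24 - 6*A (p(A) = -6*(A + 1*4) = -6*(A + 4) = -6*(4 + A) = -24 - 6*A)
L = 16110 (L = 36 - 9*((21*(-22) + 11) - 1335) = 36 - 9*((-462 + 11) - 1335) = 36 - 9*(-451 - 1335) = 36 - 9*(-1786) = 36 + 16074 = 16110)
L + (p(44) + 187) = 16110 + ((-24 - 6*44) + 187) = 16110 + ((-24 - 264) + 187) = 16110 + (-288 + 187) = 16110 - 101 = 16009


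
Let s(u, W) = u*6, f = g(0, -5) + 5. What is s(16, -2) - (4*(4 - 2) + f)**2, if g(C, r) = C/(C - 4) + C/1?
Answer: -73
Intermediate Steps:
g(C, r) = C + C/(-4 + C) (g(C, r) = C/(-4 + C) + C*1 = C/(-4 + C) + C = C + C/(-4 + C))
f = 5 (f = 0*(-3 + 0)/(-4 + 0) + 5 = 0*(-3)/(-4) + 5 = 0*(-1/4)*(-3) + 5 = 0 + 5 = 5)
s(u, W) = 6*u
s(16, -2) - (4*(4 - 2) + f)**2 = 6*16 - (4*(4 - 2) + 5)**2 = 96 - (4*2 + 5)**2 = 96 - (8 + 5)**2 = 96 - 1*13**2 = 96 - 1*169 = 96 - 169 = -73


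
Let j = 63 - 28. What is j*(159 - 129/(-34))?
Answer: 193725/34 ≈ 5697.8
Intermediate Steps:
j = 35
j*(159 - 129/(-34)) = 35*(159 - 129/(-34)) = 35*(159 - 129*(-1/34)) = 35*(159 + 129/34) = 35*(5535/34) = 193725/34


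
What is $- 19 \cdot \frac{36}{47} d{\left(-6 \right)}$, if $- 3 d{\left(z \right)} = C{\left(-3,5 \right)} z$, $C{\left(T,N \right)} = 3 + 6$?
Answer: $- \frac{12312}{47} \approx -261.96$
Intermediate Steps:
$C{\left(T,N \right)} = 9$
$d{\left(z \right)} = - 3 z$ ($d{\left(z \right)} = - \frac{9 z}{3} = - 3 z$)
$- 19 \cdot \frac{36}{47} d{\left(-6 \right)} = - 19 \cdot \frac{36}{47} \left(\left(-3\right) \left(-6\right)\right) = - 19 \cdot 36 \cdot \frac{1}{47} \cdot 18 = \left(-19\right) \frac{36}{47} \cdot 18 = \left(- \frac{684}{47}\right) 18 = - \frac{12312}{47}$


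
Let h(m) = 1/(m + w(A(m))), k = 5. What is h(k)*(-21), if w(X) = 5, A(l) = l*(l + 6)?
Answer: -21/10 ≈ -2.1000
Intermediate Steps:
A(l) = l*(6 + l)
h(m) = 1/(5 + m) (h(m) = 1/(m + 5) = 1/(5 + m))
h(k)*(-21) = -21/(5 + 5) = -21/10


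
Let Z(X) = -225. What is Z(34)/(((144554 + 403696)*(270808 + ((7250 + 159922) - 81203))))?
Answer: -3/2608039870 ≈ -1.1503e-9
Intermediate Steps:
Z(34)/(((144554 + 403696)*(270808 + ((7250 + 159922) - 81203)))) = -225*1/((144554 + 403696)*(270808 + ((7250 + 159922) - 81203))) = -225*1/(548250*(270808 + (167172 - 81203))) = -225*1/(548250*(270808 + 85969)) = -225/(548250*356777) = -225/195602990250 = -225*1/195602990250 = -3/2608039870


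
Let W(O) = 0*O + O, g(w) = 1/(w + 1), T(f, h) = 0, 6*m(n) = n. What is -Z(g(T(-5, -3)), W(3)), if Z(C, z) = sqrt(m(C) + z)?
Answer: -sqrt(114)/6 ≈ -1.7795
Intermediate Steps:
m(n) = n/6
g(w) = 1/(1 + w)
W(O) = O (W(O) = 0 + O = O)
Z(C, z) = sqrt(z + C/6) (Z(C, z) = sqrt(C/6 + z) = sqrt(z + C/6))
-Z(g(T(-5, -3)), W(3)) = -sqrt(6/(1 + 0) + 36*3)/6 = -sqrt(6/1 + 108)/6 = -sqrt(6*1 + 108)/6 = -sqrt(6 + 108)/6 = -sqrt(114)/6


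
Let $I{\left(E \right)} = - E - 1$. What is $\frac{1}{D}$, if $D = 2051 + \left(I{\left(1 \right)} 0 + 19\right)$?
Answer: $\frac{1}{2070} \approx 0.00048309$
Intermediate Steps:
$I{\left(E \right)} = -1 - E$
$D = 2070$ ($D = 2051 + \left(\left(-1 - 1\right) 0 + 19\right) = 2051 + \left(\left(-2\right) 0 + 19\right) = 2051 + \left(0 + 19\right) = 2051 + 19 = 2070$)
$\frac{1}{D} = \frac{1}{2070}$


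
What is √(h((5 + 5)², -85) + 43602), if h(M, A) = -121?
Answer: √43481 ≈ 208.52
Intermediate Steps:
√(h((5 + 5)², -85) + 43602) = √(-121 + 43602) = √43481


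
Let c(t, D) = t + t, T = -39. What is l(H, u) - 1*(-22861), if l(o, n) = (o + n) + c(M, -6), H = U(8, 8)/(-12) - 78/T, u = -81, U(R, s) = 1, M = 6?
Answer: 273527/12 ≈ 22794.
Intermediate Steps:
c(t, D) = 2*t
H = 23/12 (H = 1/(-12) - 78/(-39) = 1*(-1/12) - 78*(-1/39) = -1/12 + 2 = 23/12 ≈ 1.9167)
l(o, n) = 12 + n + o (l(o, n) = (o + n) + 2*6 = (n + o) + 12 = 12 + n + o)
l(H, u) - 1*(-22861) = (12 - 81 + 23/12) - 1*(-22861) = -805/12 + 22861 = 273527/12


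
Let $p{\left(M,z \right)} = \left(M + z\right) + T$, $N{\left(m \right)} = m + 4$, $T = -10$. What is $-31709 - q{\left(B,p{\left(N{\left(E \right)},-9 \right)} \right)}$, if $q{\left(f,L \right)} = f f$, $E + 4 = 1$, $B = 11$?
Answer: $-31830$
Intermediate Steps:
$E = -3$ ($E = -4 + 1 = -3$)
$N{\left(m \right)} = 4 + m$
$p{\left(M,z \right)} = -10 + M + z$ ($p{\left(M,z \right)} = \left(M + z\right) - 10 = -10 + M + z$)
$q{\left(f,L \right)} = f^{2}$
$-31709 - q{\left(B,p{\left(N{\left(E \right)},-9 \right)} \right)} = -31709 - 11^{2} = -31709 - 121 = -31830$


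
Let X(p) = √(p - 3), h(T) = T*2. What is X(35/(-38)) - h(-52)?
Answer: 104 + I*√5662/38 ≈ 104.0 + 1.9802*I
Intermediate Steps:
h(T) = 2*T
X(p) = √(-3 + p)
X(35/(-38)) - h(-52) = √(-3 + 35/(-38)) - 2*(-52) = √(-3 + 35*(-1/38)) - 1*(-104) = √(-3 - 35/38) + 104 = √(-149/38) + 104 = I*√5662/38 + 104 = 104 + I*√5662/38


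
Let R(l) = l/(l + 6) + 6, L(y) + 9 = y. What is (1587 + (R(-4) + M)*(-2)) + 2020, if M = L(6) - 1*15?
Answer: 3635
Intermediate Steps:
L(y) = -9 + y
M = -18 (M = (-9 + 6) - 1*15 = -3 - 15 = -18)
R(l) = 6 + l/(6 + l) (R(l) = l/(6 + l) + 6 = 6 + l/(6 + l))
(1587 + (R(-4) + M)*(-2)) + 2020 = (1587 + ((36 + 7*(-4))/(6 - 4) - 18)*(-2)) + 2020 = (1587 + ((36 - 28)/2 - 18)*(-2)) + 2020 = (1587 + ((1/2)*8 - 18)*(-2)) + 2020 = (1587 + (4 - 18)*(-2)) + 2020 = (1587 - 14*(-2)) + 2020 = (1587 + 28) + 2020 = 1615 + 2020 = 3635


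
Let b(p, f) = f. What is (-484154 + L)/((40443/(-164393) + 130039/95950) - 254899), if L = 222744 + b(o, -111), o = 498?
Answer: 4125103677200350/4020634007911173 ≈ 1.0260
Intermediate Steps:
L = 222633 (L = 222744 - 111 = 222633)
(-484154 + L)/((40443/(-164393) + 130039/95950) - 254899) = (-484154 + 222633)/((40443/(-164393) + 130039/95950) - 254899) = -261521/((40443*(-1/164393) + 130039*(1/95950)) - 254899) = -261521/((-40443/164393 + 130039/95950) - 254899) = -261521/(17496995477/15773508350 - 254899) = -261521/(-4020634007911173/15773508350) = -261521*(-15773508350/4020634007911173) = 4125103677200350/4020634007911173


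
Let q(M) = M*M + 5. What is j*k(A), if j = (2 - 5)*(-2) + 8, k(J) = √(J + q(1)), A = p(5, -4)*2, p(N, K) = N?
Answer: 56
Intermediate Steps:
q(M) = 5 + M² (q(M) = M² + 5 = 5 + M²)
A = 10 (A = 5*2 = 10)
k(J) = √(6 + J) (k(J) = √(J + (5 + 1²)) = √(J + (5 + 1)) = √(J + 6) = √(6 + J))
j = 14 (j = -3*(-2) + 8 = 6 + 8 = 14)
j*k(A) = 14*√(6 + 10) = 14*√16 = 14*4 = 56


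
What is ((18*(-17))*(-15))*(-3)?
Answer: -13770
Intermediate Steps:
((18*(-17))*(-15))*(-3) = -306*(-15)*(-3) = 4590*(-3) = -13770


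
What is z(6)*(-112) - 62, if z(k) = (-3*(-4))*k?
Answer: -8126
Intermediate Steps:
z(k) = 12*k
z(6)*(-112) - 62 = (12*6)*(-112) - 62 = 72*(-112) - 62 = -8064 - 62 = -8126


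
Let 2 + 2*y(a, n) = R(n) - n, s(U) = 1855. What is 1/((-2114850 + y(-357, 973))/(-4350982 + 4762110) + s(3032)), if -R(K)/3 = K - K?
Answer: 822256/1521054205 ≈ 0.00054058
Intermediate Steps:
R(K) = 0 (R(K) = -3*(K - K) = -3*0 = 0)
y(a, n) = -1 - n/2 (y(a, n) = -1 + (0 - n)/2 = -1 + (-n)/2 = -1 - n/2)
1/((-2114850 + y(-357, 973))/(-4350982 + 4762110) + s(3032)) = 1/((-2114850 + (-1 - ½*973))/(-4350982 + 4762110) + 1855) = 1/((-2114850 + (-1 - 973/2))/411128 + 1855) = 1/((-2114850 - 975/2)*(1/411128) + 1855) = 1/(-4230675/2*1/411128 + 1855) = 1/(-4230675/822256 + 1855) = 1/(1521054205/822256) = 822256/1521054205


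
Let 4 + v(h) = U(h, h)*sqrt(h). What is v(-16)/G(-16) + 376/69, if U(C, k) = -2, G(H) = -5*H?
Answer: 7451/1380 - I/10 ≈ 5.3993 - 0.1*I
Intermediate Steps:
v(h) = -4 - 2*sqrt(h)
v(-16)/G(-16) + 376/69 = (-4 - 8*I)/((-5*(-16))) + 376/69 = (-4 - 8*I)/80 + 376*(1/69) = (-4 - 8*I)*(1/80) + 376/69 = (-1/20 - I/10) + 376/69 = 7451/1380 - I/10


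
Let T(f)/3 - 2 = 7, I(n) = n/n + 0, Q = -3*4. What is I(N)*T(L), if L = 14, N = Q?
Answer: 27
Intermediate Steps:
Q = -12
N = -12
I(n) = 1 (I(n) = 1 + 0 = 1)
T(f) = 27 (T(f) = 6 + 3*7 = 6 + 21 = 27)
I(N)*T(L) = 1*27 = 27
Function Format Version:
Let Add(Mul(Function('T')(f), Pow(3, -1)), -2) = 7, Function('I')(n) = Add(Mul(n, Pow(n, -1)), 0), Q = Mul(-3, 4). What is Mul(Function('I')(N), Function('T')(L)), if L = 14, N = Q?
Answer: 27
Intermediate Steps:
Q = -12
N = -12
Function('I')(n) = 1 (Function('I')(n) = Add(1, 0) = 1)
Function('T')(f) = 27 (Function('T')(f) = Add(6, Mul(3, 7)) = Add(6, 21) = 27)
Mul(Function('I')(N), Function('T')(L)) = Mul(1, 27) = 27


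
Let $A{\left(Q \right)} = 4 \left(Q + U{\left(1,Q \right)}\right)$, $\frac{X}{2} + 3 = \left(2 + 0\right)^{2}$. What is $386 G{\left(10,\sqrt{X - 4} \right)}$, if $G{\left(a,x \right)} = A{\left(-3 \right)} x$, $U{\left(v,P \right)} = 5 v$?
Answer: $3088 i \sqrt{2} \approx 4367.1 i$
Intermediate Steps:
$X = 2$ ($X = -6 + 2 \left(2 + 0\right)^{2} = -6 + 2 \cdot 2^{2} = -6 + 2 \cdot 4 = -6 + 8 = 2$)
$A{\left(Q \right)} = 20 + 4 Q$ ($A{\left(Q \right)} = 4 \left(Q + 5 \cdot 1\right) = 4 \left(Q + 5\right) = 4 \left(5 + Q\right) = 20 + 4 Q$)
$G{\left(a,x \right)} = 8 x$ ($G{\left(a,x \right)} = \left(20 + 4 \left(-3\right)\right) x = \left(20 - 12\right) x = 8 x$)
$386 G{\left(10,\sqrt{X - 4} \right)} = 386 \cdot 8 \sqrt{2 - 4} = 386 \cdot 8 \sqrt{-2} = 386 \cdot 8 i \sqrt{2} = 3088 i \sqrt{2}$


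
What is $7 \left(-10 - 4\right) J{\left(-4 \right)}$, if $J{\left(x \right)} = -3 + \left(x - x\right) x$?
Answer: $294$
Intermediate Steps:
$J{\left(x \right)} = -3$ ($J{\left(x \right)} = -3 + 0 x = -3 + 0 = -3$)
$7 \left(-10 - 4\right) J{\left(-4 \right)} = 7 \left(-10 - 4\right) \left(-3\right) = 7 \left(-14\right) \left(-3\right) = \left(-98\right) \left(-3\right) = 294$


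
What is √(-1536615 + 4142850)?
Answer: √2606235 ≈ 1614.4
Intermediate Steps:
√(-1536615 + 4142850) = √2606235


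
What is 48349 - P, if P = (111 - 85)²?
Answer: 47673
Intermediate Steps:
P = 676 (P = 26² = 676)
48349 - P = 48349 - 1*676 = 48349 - 676 = 47673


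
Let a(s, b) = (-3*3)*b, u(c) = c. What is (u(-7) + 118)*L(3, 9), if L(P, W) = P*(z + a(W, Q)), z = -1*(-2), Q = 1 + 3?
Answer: -11322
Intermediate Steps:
Q = 4
a(s, b) = -9*b
z = 2
L(P, W) = -34*P (L(P, W) = P*(2 - 9*4) = P*(2 - 36) = P*(-34) = -34*P)
(u(-7) + 118)*L(3, 9) = (-7 + 118)*(-34*3) = 111*(-102) = -11322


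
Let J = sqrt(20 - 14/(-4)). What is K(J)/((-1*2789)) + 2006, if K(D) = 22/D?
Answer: 2006 - 22*sqrt(94)/131083 ≈ 2006.0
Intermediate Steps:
J = sqrt(94)/2 (J = sqrt(20 - 14*(-1/4)) = sqrt(20 + 7/2) = sqrt(47/2) = sqrt(94)/2 ≈ 4.8477)
K(J)/((-1*2789)) + 2006 = (22/((sqrt(94)/2)))/((-1*2789)) + 2006 = (22*(sqrt(94)/47))/(-2789) + 2006 = (22*sqrt(94)/47)*(-1/2789) + 2006 = -22*sqrt(94)/131083 + 2006 = 2006 - 22*sqrt(94)/131083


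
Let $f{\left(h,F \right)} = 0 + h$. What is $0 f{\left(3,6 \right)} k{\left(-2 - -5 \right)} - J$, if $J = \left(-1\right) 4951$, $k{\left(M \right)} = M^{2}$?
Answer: $4951$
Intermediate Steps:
$f{\left(h,F \right)} = h$
$J = -4951$
$0 f{\left(3,6 \right)} k{\left(-2 - -5 \right)} - J = 0 \cdot 3 \left(-2 - -5\right)^{2} - -4951 = 0 \left(-2 + 5\right)^{2} + 4951 = 0 \cdot 3^{2} + 4951 = 0 \cdot 9 + 4951 = 0 + 4951 = 4951$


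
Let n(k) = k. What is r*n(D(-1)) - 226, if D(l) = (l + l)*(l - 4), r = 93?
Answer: 704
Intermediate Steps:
D(l) = 2*l*(-4 + l) (D(l) = (2*l)*(-4 + l) = 2*l*(-4 + l))
r*n(D(-1)) - 226 = 93*(2*(-1)*(-4 - 1)) - 226 = 93*(2*(-1)*(-5)) - 226 = 93*10 - 226 = 930 - 226 = 704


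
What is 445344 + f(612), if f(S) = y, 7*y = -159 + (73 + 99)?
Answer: 3117421/7 ≈ 4.4535e+5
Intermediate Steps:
y = 13/7 (y = (-159 + (73 + 99))/7 = (-159 + 172)/7 = (⅐)*13 = 13/7 ≈ 1.8571)
f(S) = 13/7
445344 + f(612) = 445344 + 13/7 = 3117421/7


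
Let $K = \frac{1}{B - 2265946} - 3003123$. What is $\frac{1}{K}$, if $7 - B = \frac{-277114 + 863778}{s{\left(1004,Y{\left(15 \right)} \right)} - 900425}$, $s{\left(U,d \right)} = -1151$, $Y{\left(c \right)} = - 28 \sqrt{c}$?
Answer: $- \frac{19643419550}{58991605049263319} \approx -3.3299 \cdot 10^{-7}$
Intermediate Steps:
$B = \frac{66324}{8669}$ ($B = 7 - \frac{-277114 + 863778}{-1151 - 900425} = 7 - \frac{586664}{-901576} = 7 - 586664 \left(- \frac{1}{901576}\right) = 7 - - \frac{5641}{8669} = 7 + \frac{5641}{8669} = \frac{66324}{8669} \approx 7.6507$)
$K = - \frac{58991605049263319}{19643419550}$ ($K = \frac{1}{\frac{66324}{8669} - 2265946} - 3003123 = \frac{1}{- \frac{19643419550}{8669}} - 3003123 = - \frac{8669}{19643419550} - 3003123 = - \frac{58991605049263319}{19643419550} \approx -3.0031 \cdot 10^{6}$)
$\frac{1}{K} = \frac{1}{- \frac{58991605049263319}{19643419550}} = - \frac{19643419550}{58991605049263319}$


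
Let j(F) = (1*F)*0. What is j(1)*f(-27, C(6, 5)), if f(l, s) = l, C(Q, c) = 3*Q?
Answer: 0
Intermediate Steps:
j(F) = 0 (j(F) = F*0 = 0)
j(1)*f(-27, C(6, 5)) = 0*(-27) = 0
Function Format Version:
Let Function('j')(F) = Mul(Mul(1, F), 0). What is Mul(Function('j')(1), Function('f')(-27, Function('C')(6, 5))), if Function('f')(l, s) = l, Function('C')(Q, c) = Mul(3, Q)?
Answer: 0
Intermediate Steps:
Function('j')(F) = 0 (Function('j')(F) = Mul(F, 0) = 0)
Mul(Function('j')(1), Function('f')(-27, Function('C')(6, 5))) = Mul(0, -27) = 0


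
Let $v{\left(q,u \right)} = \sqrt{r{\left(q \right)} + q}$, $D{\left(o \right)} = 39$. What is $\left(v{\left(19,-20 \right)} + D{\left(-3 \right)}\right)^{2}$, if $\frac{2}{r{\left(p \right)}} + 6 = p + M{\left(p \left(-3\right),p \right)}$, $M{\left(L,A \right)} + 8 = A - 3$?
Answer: $\frac{\left(819 + \sqrt{8421}\right)^{2}}{441} \approx 1880.9$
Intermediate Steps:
$M{\left(L,A \right)} = -11 + A$ ($M{\left(L,A \right)} = -8 + \left(A - 3\right) = -8 + \left(-3 + A\right) = -11 + A$)
$r{\left(p \right)} = \frac{2}{-17 + 2 p}$ ($r{\left(p \right)} = \frac{2}{-6 + \left(p + \left(-11 + p\right)\right)} = \frac{2}{-6 + \left(-11 + 2 p\right)} = \frac{2}{-17 + 2 p}$)
$v{\left(q,u \right)} = \sqrt{q + \frac{2}{-17 + 2 q}}$ ($v{\left(q,u \right)} = \sqrt{\frac{2}{-17 + 2 q} + q} = \sqrt{q + \frac{2}{-17 + 2 q}}$)
$\left(v{\left(19,-20 \right)} + D{\left(-3 \right)}\right)^{2} = \left(\sqrt{\frac{2 + 19 \left(-17 + 2 \cdot 19\right)}{-17 + 2 \cdot 19}} + 39\right)^{2} = \left(\sqrt{\frac{2 + 19 \left(-17 + 38\right)}{-17 + 38}} + 39\right)^{2} = \left(\sqrt{\frac{2 + 19 \cdot 21}{21}} + 39\right)^{2} = \left(\sqrt{\frac{2 + 399}{21}} + 39\right)^{2} = \left(\sqrt{\frac{1}{21} \cdot 401} + 39\right)^{2} = \left(\sqrt{\frac{401}{21}} + 39\right)^{2} = \left(\frac{\sqrt{8421}}{21} + 39\right)^{2} = \left(39 + \frac{\sqrt{8421}}{21}\right)^{2}$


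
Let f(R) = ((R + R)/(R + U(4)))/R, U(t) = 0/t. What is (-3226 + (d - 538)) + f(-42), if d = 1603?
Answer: -45382/21 ≈ -2161.0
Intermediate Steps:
U(t) = 0
f(R) = 2/R (f(R) = ((R + R)/(R + 0))/R = ((2*R)/R)/R = 2/R)
(-3226 + (d - 538)) + f(-42) = (-3226 + (1603 - 538)) + 2/(-42) = (-3226 + 1065) + 2*(-1/42) = -2161 - 1/21 = -45382/21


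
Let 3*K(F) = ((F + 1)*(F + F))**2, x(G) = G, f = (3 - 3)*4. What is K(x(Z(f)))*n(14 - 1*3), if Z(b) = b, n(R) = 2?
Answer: 0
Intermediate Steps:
f = 0 (f = 0*4 = 0)
K(F) = 4*F**2*(1 + F)**2/3 (K(F) = ((F + 1)*(F + F))**2/3 = ((1 + F)*(2*F))**2/3 = (2*F*(1 + F))**2/3 = (4*F**2*(1 + F)**2)/3 = 4*F**2*(1 + F)**2/3)
K(x(Z(f)))*n(14 - 1*3) = ((4/3)*0**2*(1 + 0)**2)*2 = ((4/3)*0*1**2)*2 = ((4/3)*0*1)*2 = 0*2 = 0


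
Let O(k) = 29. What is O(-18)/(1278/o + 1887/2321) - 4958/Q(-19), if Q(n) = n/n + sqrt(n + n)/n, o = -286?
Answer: -1156518617/257362 - 4958*I*sqrt(38)/21 ≈ -4493.7 - 1455.4*I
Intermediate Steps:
Q(n) = 1 + sqrt(2)/sqrt(n) (Q(n) = 1 + sqrt(2*n)/n = 1 + (sqrt(2)*sqrt(n))/n = 1 + sqrt(2)/sqrt(n))
O(-18)/(1278/o + 1887/2321) - 4958/Q(-19) = 29/(1278/(-286) + 1887/2321) - 4958/(1 + sqrt(2)/sqrt(-19)) = 29/(1278*(-1/286) + 1887*(1/2321)) - 4958/(1 + sqrt(2)*(-I*sqrt(19)/19)) = 29/(-639/143 + 1887/2321) - 4958/(1 - I*sqrt(38)/19) = 29/(-110298/30173) - 4958/(1 - I*sqrt(38)/19) = 29*(-30173/110298) - 4958/(1 - I*sqrt(38)/19) = -875017/110298 - 4958/(1 - I*sqrt(38)/19)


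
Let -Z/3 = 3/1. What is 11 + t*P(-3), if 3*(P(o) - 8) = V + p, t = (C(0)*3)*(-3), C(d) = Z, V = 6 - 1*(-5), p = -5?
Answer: 821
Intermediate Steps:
Z = -9 (Z = -9/1 = -9 ≈ -9.0000)
V = 11 (V = 6 + 5 = 11)
C(d) = -9
t = 81 (t = -9*3*(-3) = -27*(-3) = 81)
P(o) = 10 (P(o) = 8 + (11 - 5)/3 = 8 + (⅓)*6 = 8 + 2 = 10)
11 + t*P(-3) = 11 + 81*10 = 11 + 810 = 821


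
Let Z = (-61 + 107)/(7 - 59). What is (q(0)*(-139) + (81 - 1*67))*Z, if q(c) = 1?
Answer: 2875/26 ≈ 110.58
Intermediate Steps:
Z = -23/26 (Z = 46/(-52) = 46*(-1/52) = -23/26 ≈ -0.88461)
(q(0)*(-139) + (81 - 1*67))*Z = (1*(-139) + (81 - 1*67))*(-23/26) = (-139 + (81 - 67))*(-23/26) = (-139 + 14)*(-23/26) = -125*(-23/26) = 2875/26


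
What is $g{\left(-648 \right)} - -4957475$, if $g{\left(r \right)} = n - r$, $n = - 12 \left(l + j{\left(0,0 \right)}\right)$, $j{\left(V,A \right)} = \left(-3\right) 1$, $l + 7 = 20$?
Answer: $4958003$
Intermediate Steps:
$l = 13$ ($l = -7 + 20 = 13$)
$j{\left(V,A \right)} = -3$
$n = -120$ ($n = - 12 \left(13 - 3\right) = \left(-12\right) 10 = -120$)
$g{\left(r \right)} = -120 - r$
$g{\left(-648 \right)} - -4957475 = \left(-120 - -648\right) - -4957475 = \left(-120 + 648\right) + 4957475 = 528 + 4957475 = 4958003$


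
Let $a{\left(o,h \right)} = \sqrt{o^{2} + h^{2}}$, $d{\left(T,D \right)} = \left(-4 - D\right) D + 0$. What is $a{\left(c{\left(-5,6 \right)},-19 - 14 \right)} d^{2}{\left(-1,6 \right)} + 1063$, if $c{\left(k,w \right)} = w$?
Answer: $1063 + 54000 \sqrt{5} \approx 1.2181 \cdot 10^{5}$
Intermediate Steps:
$d{\left(T,D \right)} = D \left(-4 - D\right)$ ($d{\left(T,D \right)} = D \left(-4 - D\right) + 0 = D \left(-4 - D\right)$)
$a{\left(o,h \right)} = \sqrt{h^{2} + o^{2}}$
$a{\left(c{\left(-5,6 \right)},-19 - 14 \right)} d^{2}{\left(-1,6 \right)} + 1063 = \sqrt{\left(-19 - 14\right)^{2} + 6^{2}} \left(\left(-1\right) 6 \left(4 + 6\right)\right)^{2} + 1063 = \sqrt{\left(-19 - 14\right)^{2} + 36} \left(\left(-1\right) 6 \cdot 10\right)^{2} + 1063 = \sqrt{\left(-33\right)^{2} + 36} \left(-60\right)^{2} + 1063 = \sqrt{1089 + 36} \cdot 3600 + 1063 = \sqrt{1125} \cdot 3600 + 1063 = 15 \sqrt{5} \cdot 3600 + 1063 = 54000 \sqrt{5} + 1063 = 1063 + 54000 \sqrt{5}$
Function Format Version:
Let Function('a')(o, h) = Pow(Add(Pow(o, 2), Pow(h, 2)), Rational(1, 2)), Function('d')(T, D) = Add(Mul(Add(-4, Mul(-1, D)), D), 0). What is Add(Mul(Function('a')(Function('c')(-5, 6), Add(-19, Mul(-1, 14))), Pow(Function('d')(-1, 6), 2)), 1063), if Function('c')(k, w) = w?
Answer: Add(1063, Mul(54000, Pow(5, Rational(1, 2)))) ≈ 1.2181e+5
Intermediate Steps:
Function('d')(T, D) = Mul(D, Add(-4, Mul(-1, D))) (Function('d')(T, D) = Add(Mul(D, Add(-4, Mul(-1, D))), 0) = Mul(D, Add(-4, Mul(-1, D))))
Function('a')(o, h) = Pow(Add(Pow(h, 2), Pow(o, 2)), Rational(1, 2))
Add(Mul(Function('a')(Function('c')(-5, 6), Add(-19, Mul(-1, 14))), Pow(Function('d')(-1, 6), 2)), 1063) = Add(Mul(Pow(Add(Pow(Add(-19, Mul(-1, 14)), 2), Pow(6, 2)), Rational(1, 2)), Pow(Mul(-1, 6, Add(4, 6)), 2)), 1063) = Add(Mul(Pow(Add(Pow(Add(-19, -14), 2), 36), Rational(1, 2)), Pow(Mul(-1, 6, 10), 2)), 1063) = Add(Mul(Pow(Add(Pow(-33, 2), 36), Rational(1, 2)), Pow(-60, 2)), 1063) = Add(Mul(Pow(Add(1089, 36), Rational(1, 2)), 3600), 1063) = Add(Mul(Pow(1125, Rational(1, 2)), 3600), 1063) = Add(Mul(Mul(15, Pow(5, Rational(1, 2))), 3600), 1063) = Add(Mul(54000, Pow(5, Rational(1, 2))), 1063) = Add(1063, Mul(54000, Pow(5, Rational(1, 2))))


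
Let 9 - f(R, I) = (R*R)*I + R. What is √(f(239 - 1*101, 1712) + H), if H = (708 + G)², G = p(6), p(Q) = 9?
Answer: 2*I*√8022342 ≈ 5664.8*I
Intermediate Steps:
G = 9
H = 514089 (H = (708 + 9)² = 717² = 514089)
f(R, I) = 9 - R - I*R² (f(R, I) = 9 - ((R*R)*I + R) = 9 - (R²*I + R) = 9 - (I*R² + R) = 9 - (R + I*R²) = 9 + (-R - I*R²) = 9 - R - I*R²)
√(f(239 - 1*101, 1712) + H) = √((9 - (239 - 1*101) - 1*1712*(239 - 1*101)²) + 514089) = √((9 - (239 - 101) - 1*1712*(239 - 101)²) + 514089) = √((9 - 1*138 - 1*1712*138²) + 514089) = √((9 - 138 - 1*1712*19044) + 514089) = √((9 - 138 - 32603328) + 514089) = √(-32603457 + 514089) = √(-32089368) = 2*I*√8022342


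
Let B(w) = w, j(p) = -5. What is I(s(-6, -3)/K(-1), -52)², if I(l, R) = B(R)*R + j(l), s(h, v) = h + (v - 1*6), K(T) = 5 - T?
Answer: 7284601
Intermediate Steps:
s(h, v) = -6 + h + v (s(h, v) = h + (v - 6) = h + (-6 + v) = -6 + h + v)
I(l, R) = -5 + R² (I(l, R) = R*R - 5 = R² - 5 = -5 + R²)
I(s(-6, -3)/K(-1), -52)² = (-5 + (-52)²)² = (-5 + 2704)² = 2699² = 7284601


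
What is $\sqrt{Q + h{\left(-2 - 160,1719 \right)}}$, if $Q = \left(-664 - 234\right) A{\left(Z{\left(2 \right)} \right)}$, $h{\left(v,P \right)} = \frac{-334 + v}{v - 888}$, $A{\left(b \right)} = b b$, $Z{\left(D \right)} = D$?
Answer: $\frac{4 i \sqrt{2474787}}{105} \approx 59.929 i$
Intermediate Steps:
$A{\left(b \right)} = b^{2}$
$h{\left(v,P \right)} = \frac{-334 + v}{-888 + v}$
$Q = -3592$ ($Q = \left(-664 - 234\right) 2^{2} = \left(-898\right) 4 = -3592$)
$\sqrt{Q + h{\left(-2 - 160,1719 \right)}} = \sqrt{-3592 + \frac{-334 - 162}{-888 - 162}} = \sqrt{-3592 + \frac{1}{-1050} \left(-496\right)} = \sqrt{-3592 - - \frac{248}{525}} = \sqrt{-3592 + \frac{248}{525}} = \sqrt{- \frac{1885552}{525}} = \frac{4 i \sqrt{2474787}}{105}$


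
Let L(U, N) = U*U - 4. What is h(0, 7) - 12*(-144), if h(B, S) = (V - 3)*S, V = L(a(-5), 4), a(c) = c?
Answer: 1854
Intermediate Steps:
L(U, N) = -4 + U² (L(U, N) = U² - 4 = -4 + U²)
V = 21 (V = -4 + (-5)² = -4 + 25 = 21)
h(B, S) = 18*S (h(B, S) = (21 - 3)*S = 18*S)
h(0, 7) - 12*(-144) = 18*7 - 12*(-144) = 126 + 1728 = 1854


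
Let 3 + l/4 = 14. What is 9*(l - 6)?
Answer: 342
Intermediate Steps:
l = 44 (l = -12 + 4*14 = -12 + 56 = 44)
9*(l - 6) = 9*(44 - 6) = 9*38 = 342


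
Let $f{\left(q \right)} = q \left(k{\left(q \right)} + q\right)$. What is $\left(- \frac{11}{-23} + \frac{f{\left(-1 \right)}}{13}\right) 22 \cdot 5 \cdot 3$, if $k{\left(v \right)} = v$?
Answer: $\frac{62370}{299} \approx 208.6$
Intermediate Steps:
$f{\left(q \right)} = 2 q^{2}$ ($f{\left(q \right)} = q \left(q + q\right) = q 2 q = 2 q^{2}$)
$\left(- \frac{11}{-23} + \frac{f{\left(-1 \right)}}{13}\right) 22 \cdot 5 \cdot 3 = \left(- \frac{11}{-23} + \frac{2 \left(-1\right)^{2}}{13}\right) 22 \cdot 5 \cdot 3 = \left(\left(-11\right) \left(- \frac{1}{23}\right) + 2 \cdot 1 \cdot \frac{1}{13}\right) 22 \cdot 15 = \left(\frac{11}{23} + 2 \cdot \frac{1}{13}\right) 22 \cdot 15 = \left(\frac{11}{23} + \frac{2}{13}\right) 22 \cdot 15 = \frac{189}{299} \cdot 22 \cdot 15 = \frac{4158}{299} \cdot 15 = \frac{62370}{299}$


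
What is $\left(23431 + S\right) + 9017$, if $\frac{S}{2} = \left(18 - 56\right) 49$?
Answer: $28724$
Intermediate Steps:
$S = -3724$ ($S = 2 \left(18 - 56\right) 49 = 2 \left(\left(-38\right) 49\right) = 2 \left(-1862\right) = -3724$)
$\left(23431 + S\right) + 9017 = \left(23431 - 3724\right) + 9017 = 19707 + 9017 = 28724$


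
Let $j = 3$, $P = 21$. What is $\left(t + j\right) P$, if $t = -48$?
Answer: $-945$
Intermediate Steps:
$\left(t + j\right) P = \left(-48 + 3\right) 21 = \left(-45\right) 21 = -945$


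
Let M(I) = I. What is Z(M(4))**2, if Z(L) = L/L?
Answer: 1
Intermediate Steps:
Z(L) = 1
Z(M(4))**2 = 1**2 = 1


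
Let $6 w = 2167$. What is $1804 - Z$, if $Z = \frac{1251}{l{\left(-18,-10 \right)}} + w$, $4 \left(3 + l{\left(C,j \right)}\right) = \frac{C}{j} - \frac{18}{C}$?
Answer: $\frac{274171}{138} \approx 1986.7$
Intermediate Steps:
$w = \frac{2167}{6}$ ($w = \frac{1}{6} \cdot 2167 = \frac{2167}{6} \approx 361.17$)
$l{\left(C,j \right)} = -3 - \frac{9}{2 C} + \frac{C}{4 j}$ ($l{\left(C,j \right)} = -3 + \frac{\frac{C}{j} - \frac{18}{C}}{4} = -3 + \frac{- \frac{18}{C} + \frac{C}{j}}{4} = -3 + \left(- \frac{9}{2 C} + \frac{C}{4 j}\right) = -3 - \frac{9}{2 C} + \frac{C}{4 j}$)
$Z = - \frac{25219}{138}$ ($Z = \frac{1251}{-3 - \frac{9}{2 \left(-18\right)} + \frac{1}{4} \left(-18\right) \frac{1}{-10}} + \frac{2167}{6} = \frac{1251}{-3 - - \frac{1}{4} + \frac{1}{4} \left(-18\right) \left(- \frac{1}{10}\right)} + \frac{2167}{6} = \frac{1251}{-3 + \frac{1}{4} + \frac{9}{20}} + \frac{2167}{6} = \frac{1251}{- \frac{23}{10}} + \frac{2167}{6} = 1251 \left(- \frac{10}{23}\right) + \frac{2167}{6} = - \frac{12510}{23} + \frac{2167}{6} = - \frac{25219}{138} \approx -182.75$)
$1804 - Z = 1804 - - \frac{25219}{138} = 1804 + \frac{25219}{138} = \frac{274171}{138}$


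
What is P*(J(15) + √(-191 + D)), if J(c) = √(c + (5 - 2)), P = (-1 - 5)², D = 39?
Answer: 108*√2 + 72*I*√38 ≈ 152.74 + 443.84*I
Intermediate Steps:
P = 36 (P = (-6)² = 36)
J(c) = √(3 + c) (J(c) = √(c + 3) = √(3 + c))
P*(J(15) + √(-191 + D)) = 36*(√(3 + 15) + √(-191 + 39)) = 36*(√18 + √(-152)) = 36*(3*√2 + 2*I*√38) = 108*√2 + 72*I*√38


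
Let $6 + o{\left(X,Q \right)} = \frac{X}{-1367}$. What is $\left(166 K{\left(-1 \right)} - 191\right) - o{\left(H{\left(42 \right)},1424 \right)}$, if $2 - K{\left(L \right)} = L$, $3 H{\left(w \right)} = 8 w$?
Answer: $\frac{427983}{1367} \approx 313.08$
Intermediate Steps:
$H{\left(w \right)} = \frac{8 w}{3}$
$K{\left(L \right)} = 2 - L$
$o{\left(X,Q \right)} = -6 - \frac{X}{1367}$ ($o{\left(X,Q \right)} = -6 + \frac{X}{-1367} = -6 + X \left(- \frac{1}{1367}\right) = -6 - \frac{X}{1367}$)
$\left(166 K{\left(-1 \right)} - 191\right) - o{\left(H{\left(42 \right)},1424 \right)} = \left(166 \left(2 - -1\right) - 191\right) - \left(-6 - \frac{\frac{8}{3} \cdot 42}{1367}\right) = \left(166 \left(2 + 1\right) - 191\right) - \left(-6 - \frac{112}{1367}\right) = \left(166 \cdot 3 - 191\right) - \left(-6 - \frac{112}{1367}\right) = \left(498 - 191\right) - - \frac{8314}{1367} = 307 + \frac{8314}{1367} = \frac{427983}{1367}$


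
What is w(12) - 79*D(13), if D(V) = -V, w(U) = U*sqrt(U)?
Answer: 1027 + 24*sqrt(3) ≈ 1068.6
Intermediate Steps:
w(U) = U**(3/2)
w(12) - 79*D(13) = 12**(3/2) - (-79)*13 = 24*sqrt(3) - 79*(-13) = 24*sqrt(3) + 1027 = 1027 + 24*sqrt(3)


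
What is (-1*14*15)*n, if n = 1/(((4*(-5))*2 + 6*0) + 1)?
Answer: 70/13 ≈ 5.3846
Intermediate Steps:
n = -1/39 (n = 1/((-20*2 + 0) + 1) = 1/((-40 + 0) + 1) = 1/(-40 + 1) = 1/(-39) = -1/39 ≈ -0.025641)
(-1*14*15)*n = (-1*14*15)*(-1/39) = -14*15*(-1/39) = -210*(-1/39) = 70/13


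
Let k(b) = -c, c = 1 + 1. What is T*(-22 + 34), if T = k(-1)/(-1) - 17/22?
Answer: 162/11 ≈ 14.727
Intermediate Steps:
c = 2
k(b) = -2 (k(b) = -1*2 = -2)
T = 27/22 (T = -2/(-1) - 17/22 = -2*(-1) - 17*1/22 = 2 - 17/22 = 27/22 ≈ 1.2273)
T*(-22 + 34) = 27*(-22 + 34)/22 = (27/22)*12 = 162/11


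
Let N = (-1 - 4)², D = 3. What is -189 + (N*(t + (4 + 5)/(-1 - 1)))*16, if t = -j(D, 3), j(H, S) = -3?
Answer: -789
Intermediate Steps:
t = 3 (t = -1*(-3) = 3)
N = 25 (N = (-5)² = 25)
-189 + (N*(t + (4 + 5)/(-1 - 1)))*16 = -189 + (25*(3 + (4 + 5)/(-1 - 1)))*16 = -189 + (25*(3 + 9/(-2)))*16 = -189 + (25*(3 + 9*(-½)))*16 = -189 + (25*(3 - 9/2))*16 = -189 + (25*(-3/2))*16 = -189 - 75/2*16 = -189 - 600 = -789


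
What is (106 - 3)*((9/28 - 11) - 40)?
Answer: -146157/28 ≈ -5219.9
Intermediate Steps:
(106 - 3)*((9/28 - 11) - 40) = 103*((9*(1/28) - 11) - 40) = 103*((9/28 - 11) - 40) = 103*(-299/28 - 40) = 103*(-1419/28) = -146157/28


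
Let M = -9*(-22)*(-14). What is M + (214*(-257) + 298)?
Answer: -57472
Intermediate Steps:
M = -2772 (M = 198*(-14) = -2772)
M + (214*(-257) + 298) = -2772 + (214*(-257) + 298) = -2772 + (-54998 + 298) = -2772 - 54700 = -57472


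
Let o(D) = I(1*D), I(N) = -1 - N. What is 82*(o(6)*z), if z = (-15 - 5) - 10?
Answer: 17220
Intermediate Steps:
z = -30 (z = -20 - 10 = -30)
o(D) = -1 - D
82*(o(6)*z) = 82*((-1 - 1*6)*(-30)) = 82*((-1 - 6)*(-30)) = 82*(-7*(-30)) = 82*210 = 17220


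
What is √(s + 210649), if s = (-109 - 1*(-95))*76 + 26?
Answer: √209611 ≈ 457.83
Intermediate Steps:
s = -1038 (s = (-109 + 95)*76 + 26 = -14*76 + 26 = -1064 + 26 = -1038)
√(s + 210649) = √(-1038 + 210649) = √209611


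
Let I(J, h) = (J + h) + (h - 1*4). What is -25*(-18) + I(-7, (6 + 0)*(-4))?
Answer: 391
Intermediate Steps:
I(J, h) = -4 + J + 2*h (I(J, h) = (J + h) + (h - 4) = (J + h) + (-4 + h) = -4 + J + 2*h)
-25*(-18) + I(-7, (6 + 0)*(-4)) = -25*(-18) + (-4 - 7 + 2*((6 + 0)*(-4))) = 450 + (-4 - 7 + 2*(6*(-4))) = 450 + (-4 - 7 + 2*(-24)) = 450 + (-4 - 7 - 48) = 450 - 59 = 391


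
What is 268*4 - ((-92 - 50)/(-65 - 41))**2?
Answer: 3006207/2809 ≈ 1070.2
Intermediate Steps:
268*4 - ((-92 - 50)/(-65 - 41))**2 = 1072 - (-142/(-106))**2 = 1072 - (-142*(-1/106))**2 = 1072 - (71/53)**2 = 1072 - 1*5041/2809 = 1072 - 5041/2809 = 3006207/2809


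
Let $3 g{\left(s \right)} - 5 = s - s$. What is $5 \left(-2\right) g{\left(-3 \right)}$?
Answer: $- \frac{50}{3} \approx -16.667$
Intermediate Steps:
$g{\left(s \right)} = \frac{5}{3}$ ($g{\left(s \right)} = \frac{5}{3} + \frac{s - s}{3} = \frac{5}{3} + \frac{1}{3} \cdot 0 = \frac{5}{3} + 0 = \frac{5}{3}$)
$5 \left(-2\right) g{\left(-3 \right)} = 5 \left(-2\right) \frac{5}{3} = \left(-10\right) \frac{5}{3} = - \frac{50}{3}$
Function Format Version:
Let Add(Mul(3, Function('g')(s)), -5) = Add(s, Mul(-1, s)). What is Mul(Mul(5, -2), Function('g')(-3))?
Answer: Rational(-50, 3) ≈ -16.667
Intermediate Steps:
Function('g')(s) = Rational(5, 3) (Function('g')(s) = Add(Rational(5, 3), Mul(Rational(1, 3), Add(s, Mul(-1, s)))) = Add(Rational(5, 3), Mul(Rational(1, 3), 0)) = Add(Rational(5, 3), 0) = Rational(5, 3))
Mul(Mul(5, -2), Function('g')(-3)) = Mul(Mul(5, -2), Rational(5, 3)) = Mul(-10, Rational(5, 3)) = Rational(-50, 3)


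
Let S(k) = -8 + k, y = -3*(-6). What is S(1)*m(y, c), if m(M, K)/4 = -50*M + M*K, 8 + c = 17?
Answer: 20664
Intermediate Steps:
c = 9 (c = -8 + 17 = 9)
y = 18
m(M, K) = -200*M + 4*K*M (m(M, K) = 4*(-50*M + M*K) = 4*(-50*M + K*M) = -200*M + 4*K*M)
S(1)*m(y, c) = (-8 + 1)*(4*18*(-50 + 9)) = -28*18*(-41) = -7*(-2952) = 20664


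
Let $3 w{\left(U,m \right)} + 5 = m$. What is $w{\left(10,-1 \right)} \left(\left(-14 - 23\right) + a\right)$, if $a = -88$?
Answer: $250$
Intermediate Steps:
$w{\left(U,m \right)} = - \frac{5}{3} + \frac{m}{3}$
$w{\left(10,-1 \right)} \left(\left(-14 - 23\right) + a\right) = \left(- \frac{5}{3} + \frac{1}{3} \left(-1\right)\right) \left(\left(-14 - 23\right) - 88\right) = \left(- \frac{5}{3} - \frac{1}{3}\right) \left(\left(-14 - 23\right) - 88\right) = - 2 \left(-37 - 88\right) = \left(-2\right) \left(-125\right) = 250$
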